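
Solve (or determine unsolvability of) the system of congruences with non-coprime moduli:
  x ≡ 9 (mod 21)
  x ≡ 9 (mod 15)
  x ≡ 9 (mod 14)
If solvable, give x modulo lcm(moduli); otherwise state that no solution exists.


Moduli 21, 15, 14 are not pairwise coprime, so CRT works modulo lcm(m_i) when all pairwise compatibility conditions hold.
Pairwise compatibility: gcd(m_i, m_j) must divide a_i - a_j for every pair.
Merge one congruence at a time:
  Start: x ≡ 9 (mod 21).
  Combine with x ≡ 9 (mod 15): gcd(21, 15) = 3; 9 - 9 = 0, which IS divisible by 3, so compatible.
    Write x = 9 + 21·t and substitute into x ≡ 9 (mod 15): 21·t ≡ 9 − 9 = 0 (mod 15).
    Divide the congruence (and modulus) by g = 3: 7·t ≡ 0 (mod 5).
    Reduce coefficients mod 5: 2·t ≡ 0 (mod 5).
    The inverse of 2 mod 5 is 3 (since 2·3 = 6 = 1·5 + 1), so t ≡ 3·0 = 0 ≡ 0 (mod 5).
    Then x = 9 + 21·0 = 9, valid modulo lcm(21, 15) = 105: x ≡ 9 (mod 105).
  Combine with x ≡ 9 (mod 14): gcd(105, 14) = 7; 9 - 9 = 0, which IS divisible by 7, so compatible.
    Write x = 9 + 105·t and substitute into x ≡ 9 (mod 14): 105·t ≡ 9 − 9 = 0 (mod 14).
    Divide the congruence (and modulus) by g = 7: 15·t ≡ 0 (mod 2).
    Reduce coefficients mod 2: 1·t ≡ 0 (mod 2).
    So t ≡ 0 (mod 2).
    Then x = 9 + 105·0 = 9, valid modulo lcm(105, 14) = 210: x ≡ 9 (mod 210).
Verify: 9 mod 21 = 9, 9 mod 15 = 9, 9 mod 14 = 9.

x ≡ 9 (mod 210).


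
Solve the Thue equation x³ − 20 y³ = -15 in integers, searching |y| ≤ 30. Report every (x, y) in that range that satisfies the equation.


The equation is x³ - 20y³ = -15. For fixed y, x³ = 20·y³ − 15, so a solution requires the RHS to be a perfect cube.
Strategy: iterate y from -30 to 30, compute RHS = 20·y³ − 15, and check whether it is a (positive or negative) perfect cube.
Check small values of y:
  y = 0: RHS = -15 is not a perfect cube.
  y = 1: RHS = 5 is not a perfect cube.
  y = -1: RHS = -35 is not a perfect cube.
  y = 2: RHS = 145 is not a perfect cube.
  y = -2: RHS = -175 is not a perfect cube.
  y = 3: RHS = 525 is not a perfect cube.
  y = -3: RHS = -555 is not a perfect cube.
Continuing the search up to |y| = 30 finds no solutions either.
No (x, y) in the scanned range satisfies the equation.

No integer solutions with |y| ≤ 30.


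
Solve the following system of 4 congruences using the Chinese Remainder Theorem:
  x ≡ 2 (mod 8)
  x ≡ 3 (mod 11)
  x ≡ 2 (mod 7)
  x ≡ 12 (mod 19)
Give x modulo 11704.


Product of moduli M = 8 · 11 · 7 · 19 = 11704.
Merge one congruence at a time:
  Start: x ≡ 2 (mod 8).
  Combine with x ≡ 3 (mod 11); new modulus lcm = 88.
    Write x = 2 + 8·t and substitute into x ≡ 3 (mod 11): 8·t ≡ 3 − 2 = 1 (mod 11).
    The inverse of 8 mod 11 is 7 (since 8·7 = 56 = 5·11 + 1), so t ≡ 7·1 = 7 ≡ 7 (mod 11).
    Then x = 2 + 8·7 = 58, valid modulo lcm(8, 11) = 88: x ≡ 58 (mod 88).
  Combine with x ≡ 2 (mod 7); new modulus lcm = 616.
    Write x = 58 + 88·t and substitute into x ≡ 2 (mod 7): 88·t ≡ 2 − 58 = -56 (mod 7).
    Reduce coefficients mod 7: 4·t ≡ 0 (mod 7).
    The inverse of 4 mod 7 is 2 (since 4·2 = 8 = 1·7 + 1), so t ≡ 2·0 = 0 ≡ 0 (mod 7).
    Then x = 58 + 88·0 = 58, valid modulo lcm(88, 7) = 616: x ≡ 58 (mod 616).
  Combine with x ≡ 12 (mod 19); new modulus lcm = 11704.
    Write x = 58 + 616·t and substitute into x ≡ 12 (mod 19): 616·t ≡ 12 − 58 = -46 (mod 19).
    Reduce coefficients mod 19: 8·t ≡ 11 (mod 19).
    The inverse of 8 mod 19 is 12 (since 8·12 = 96 = 5·19 + 1), so t ≡ 12·11 = 132 ≡ 18 (mod 19).
    Then x = 58 + 616·18 = 11146, valid modulo lcm(616, 19) = 11704: x ≡ 11146 (mod 11704).
Verify against each original: 11146 mod 8 = 2, 11146 mod 11 = 3, 11146 mod 7 = 2, 11146 mod 19 = 12.

x ≡ 11146 (mod 11704).


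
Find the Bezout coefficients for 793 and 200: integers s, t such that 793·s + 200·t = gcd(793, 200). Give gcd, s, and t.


Euclidean algorithm on (793, 200) — divide until remainder is 0:
  793 = 3 · 200 + 193
  200 = 1 · 193 + 7
  193 = 27 · 7 + 4
  7 = 1 · 4 + 3
  4 = 1 · 3 + 1
  3 = 3 · 1 + 0
gcd(793, 200) = 1.
Track Bezout coefficients alongside the remainders: start with r₀ = 793 = a·1 + b·0 (s = 1, t = 0) and r₁ = 200 = a·0 + b·1 (s = 0, t = 1); each new remainder r_{k+1} = r_{k-1} − q_k·r_k inherits s_{k+1} = s_{k-1} − q_k·s_k, t_{k+1} = t_{k-1} − q_k·t_k, so r_k = a·s_k + b·t_k at every step:
  q = 3: r = 193, s = 1 − 3·0 = 1, t = 0 − 3·1 = -3  (check: 793·1 + 200·(-3) = 193)
  q = 1: r = 7, s = 0 − 1·1 = -1, t = 1 − 1·(-3) = 4  (check: 793·(-1) + 200·4 = 7)
  q = 27: r = 4, s = 1 − 27·(-1) = 28, t = -3 − 27·4 = -111  (check: 793·28 + 200·(-111) = 4)
  q = 1: r = 3, s = -1 − 1·28 = -29, t = 4 − 1·(-111) = 115  (check: 793·(-29) + 200·115 = 3)
  q = 1: r = 1, s = 28 − 1·(-29) = 57, t = -111 − 1·115 = -226  (check: 793·57 + 200·(-226) = 1)
The row with r = 1 (the gcd) gives the Bezout coefficients s = 57, t = -226.
Result: 793 · (57) + 200 · (-226) = 1.

gcd(793, 200) = 1; s = 57, t = -226 (check: 793·57 + 200·(-226) = 1).


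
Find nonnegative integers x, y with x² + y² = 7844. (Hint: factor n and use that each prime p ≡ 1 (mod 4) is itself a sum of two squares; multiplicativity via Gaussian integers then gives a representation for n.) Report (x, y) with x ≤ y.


Step 1: Factor n = 7844 = 2^2 · 37 · 53.
Step 2: Check the mod-4 condition on each prime factor: 2 = 2 (special); 37 ≡ 1 (mod 4), exponent 1; 53 ≡ 1 (mod 4), exponent 1.
All primes ≡ 3 (mod 4) appear to even exponent (or don't appear), so by the two-squares theorem n IS expressible as a sum of two squares.
Step 3: Build a representation. Group n = k² · m with k = 2 and m = 37 · 53 = 1961 (a product of primes ≡ 1 (mod 4)); a representation of m scales to one of n via (k·x)² + (k·y)² = k²(x² + y²). Each prime p ≡ 1 (mod 4) is itself a sum of two squares; find a² by testing p − a² for a perfect square:
  37: 37 − 1² = 36 = 6² ⇒ 37 = 1² + 6².
  53: 53 − 1² = 52, 53 − 2² = 49 = 7² ⇒ 53 = 2² + 7².
  Combine using the Brahmagupta–Fibonacci identity (a² + b²)(c² + d²) = (ac − bd)² + (ad + bc)² = (ac + bd)² + (ad − bc)²:
  37 · 53 = 1961: from (1² + 6²)(2² + 7²), take (1·2 − 6·7, 1·7 + 6·2) = (2 − 42, 7 + 12) = (-40, 19); dropping signs (only squares matter) gives (40, 19); check 40² + 19² = 1600 + 361 = 1961 ✓.
  Scale by k = 2: (2·40, 2·19) = (80, 38).
Step 4: Order so x ≤ y and verify: 38² + 80² = 1444 + 6400 = 7844 = n. ✓

n = 7844 = 38² + 80² (one valid representation with x ≤ y).


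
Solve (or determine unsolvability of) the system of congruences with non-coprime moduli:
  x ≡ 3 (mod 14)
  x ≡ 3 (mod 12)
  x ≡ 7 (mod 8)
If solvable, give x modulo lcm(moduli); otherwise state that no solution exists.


Moduli 14, 12, 8 are not pairwise coprime, so CRT works modulo lcm(m_i) when all pairwise compatibility conditions hold.
Pairwise compatibility: gcd(m_i, m_j) must divide a_i - a_j for every pair.
Merge one congruence at a time:
  Start: x ≡ 3 (mod 14).
  Combine with x ≡ 3 (mod 12): gcd(14, 12) = 2; 3 - 3 = 0, which IS divisible by 2, so compatible.
    Write x = 3 + 14·t and substitute into x ≡ 3 (mod 12): 14·t ≡ 3 − 3 = 0 (mod 12).
    Divide the congruence (and modulus) by g = 2: 7·t ≡ 0 (mod 6).
    Reduce coefficients mod 6: 1·t ≡ 0 (mod 6).
    So t ≡ 0 (mod 6).
    Then x = 3 + 14·0 = 3, valid modulo lcm(14, 12) = 84: x ≡ 3 (mod 84).
  Combine with x ≡ 7 (mod 8): gcd(84, 8) = 4; 7 - 3 = 4, which IS divisible by 4, so compatible.
    Write x = 3 + 84·t and substitute into x ≡ 7 (mod 8): 84·t ≡ 7 − 3 = 4 (mod 8).
    Divide the congruence (and modulus) by g = 4: 21·t ≡ 1 (mod 2).
    Reduce coefficients mod 2: 1·t ≡ 1 (mod 2).
    So t ≡ 1 (mod 2).
    Then x = 3 + 84·1 = 87, valid modulo lcm(84, 8) = 168: x ≡ 87 (mod 168).
Verify: 87 mod 14 = 3, 87 mod 12 = 3, 87 mod 8 = 7.

x ≡ 87 (mod 168).


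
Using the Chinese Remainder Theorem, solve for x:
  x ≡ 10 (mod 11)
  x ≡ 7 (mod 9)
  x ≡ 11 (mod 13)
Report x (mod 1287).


Moduli 11, 9, 13 are pairwise coprime; by CRT there is a unique solution modulo M = 11 · 9 · 13 = 1287.
Solve pairwise, accumulating the modulus:
  Start with x ≡ 10 (mod 11).
  Combine with x ≡ 7 (mod 9): since gcd(11, 9) = 1, we get a unique residue mod 99.
    Write x = 10 + 11·t and substitute into x ≡ 7 (mod 9): 11·t ≡ 7 − 10 = -3 (mod 9).
    Reduce coefficients mod 9: 2·t ≡ 6 (mod 9).
    The inverse of 2 mod 9 is 5 (since 2·5 = 10 = 1·9 + 1), so t ≡ 5·6 = 30 ≡ 3 (mod 9).
    Then x = 10 + 11·3 = 43, valid modulo lcm(11, 9) = 99: x ≡ 43 (mod 99).
  Combine with x ≡ 11 (mod 13): since gcd(99, 13) = 1, we get a unique residue mod 1287.
    Write x = 43 + 99·t and substitute into x ≡ 11 (mod 13): 99·t ≡ 11 − 43 = -32 (mod 13).
    Reduce coefficients mod 13: 8·t ≡ 7 (mod 13).
    The inverse of 8 mod 13 is 5 (since 8·5 = 40 = 3·13 + 1), so t ≡ 5·7 = 35 ≡ 9 (mod 13).
    Then x = 43 + 99·9 = 934, valid modulo lcm(99, 13) = 1287: x ≡ 934 (mod 1287).
Verify: 934 mod 11 = 10 ✓, 934 mod 9 = 7 ✓, 934 mod 13 = 11 ✓.

x ≡ 934 (mod 1287).


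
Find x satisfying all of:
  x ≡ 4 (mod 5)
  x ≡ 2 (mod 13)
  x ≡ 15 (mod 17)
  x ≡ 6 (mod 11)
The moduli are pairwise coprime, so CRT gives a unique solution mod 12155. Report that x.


Product of moduli M = 5 · 13 · 17 · 11 = 12155.
Merge one congruence at a time:
  Start: x ≡ 4 (mod 5).
  Combine with x ≡ 2 (mod 13); new modulus lcm = 65.
    Write x = 4 + 5·t and substitute into x ≡ 2 (mod 13): 5·t ≡ 2 − 4 = -2 (mod 13).
    Reduce coefficients mod 13: 5·t ≡ 11 (mod 13).
    The inverse of 5 mod 13 is 8 (since 5·8 = 40 = 3·13 + 1), so t ≡ 8·11 = 88 ≡ 10 (mod 13).
    Then x = 4 + 5·10 = 54, valid modulo lcm(5, 13) = 65: x ≡ 54 (mod 65).
  Combine with x ≡ 15 (mod 17); new modulus lcm = 1105.
    Write x = 54 + 65·t and substitute into x ≡ 15 (mod 17): 65·t ≡ 15 − 54 = -39 (mod 17).
    Reduce coefficients mod 17: 14·t ≡ 12 (mod 17).
    The inverse of 14 mod 17 is 11 (since 14·11 = 154 = 9·17 + 1), so t ≡ 11·12 = 132 ≡ 13 (mod 17).
    Then x = 54 + 65·13 = 899, valid modulo lcm(65, 17) = 1105: x ≡ 899 (mod 1105).
  Combine with x ≡ 6 (mod 11); new modulus lcm = 12155.
    Write x = 899 + 1105·t and substitute into x ≡ 6 (mod 11): 1105·t ≡ 6 − 899 = -893 (mod 11).
    Reduce coefficients mod 11: 5·t ≡ 9 (mod 11).
    The inverse of 5 mod 11 is 9 (since 5·9 = 45 = 4·11 + 1), so t ≡ 9·9 = 81 ≡ 4 (mod 11).
    Then x = 899 + 1105·4 = 5319, valid modulo lcm(1105, 11) = 12155: x ≡ 5319 (mod 12155).
Verify against each original: 5319 mod 5 = 4, 5319 mod 13 = 2, 5319 mod 17 = 15, 5319 mod 11 = 6.

x ≡ 5319 (mod 12155).


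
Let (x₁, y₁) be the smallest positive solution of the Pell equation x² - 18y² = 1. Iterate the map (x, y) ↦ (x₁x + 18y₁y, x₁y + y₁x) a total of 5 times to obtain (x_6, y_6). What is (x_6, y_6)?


Step 1: Find the fundamental solution (x₁, y₁) of x² - 18y² = 1.
  Expand √18 as a continued fraction. a₀ = ⌊√18⌋ = 4; iterate m_{k+1} = d_k·a_k − m_k, d_{k+1} = (18 − m_{k+1}²)/d_k, a_{k+1} = ⌊(a₀ + m_{k+1})/d_{k+1}⌋ (starting m₀ = 0, d₀ = 1), with convergents p_k = a_k·p_{k-1} + p_{k-2}, q_k = a_k·q_{k-1} + q_{k-2} (p₋₁ = 1, q₋₁ = 0):
  k = 0: a₀ = 4; p₀/q₀ = 4/1; p₀² − 18·q₀² = 16 − 18 = -2.
  k = 1: m = 4, d = 2, a = ⌊(4 + 4)/2⌋ = 4; p/q = (4·4 + 1)/(4·1 + 0) = 17/4; p² − 18·q² = 289 − 288 = 1.
  The first convergent with p² − 18·q² = 1 gives the fundamental solution (x₁, y₁) = (17, 4).
Step 2: Apply the recurrence (x_{n+1}, y_{n+1}) = (x₁x_n + 18y₁y_n, x₁y_n + y₁x_n) repeatedly.
  From (x_1, y_1) = (17, 4): x_2 = 17·17 + 18·4·4 = 577; y_2 = 17·4 + 4·17 = 136.
  From (x_2, y_2) = (577, 136): x_3 = 17·577 + 18·4·136 = 19601; y_3 = 17·136 + 4·577 = 4620.
  From (x_3, y_3) = (19601, 4620): x_4 = 17·19601 + 18·4·4620 = 665857; y_4 = 17·4620 + 4·19601 = 156944.
  From (x_4, y_4) = (665857, 156944): x_5 = 17·665857 + 18·4·156944 = 22619537; y_5 = 17·156944 + 4·665857 = 5331476.
  From (x_5, y_5) = (22619537, 5331476): x_6 = 17·22619537 + 18·4·5331476 = 768398401; y_6 = 17·5331476 + 4·22619537 = 181113240.
Step 3: Verify x_6² - 18·y_6² = 590436102659356801 - 590436102659356800 = 1 (should be 1). ✓

(x_1, y_1) = (17, 4); (x_6, y_6) = (768398401, 181113240).


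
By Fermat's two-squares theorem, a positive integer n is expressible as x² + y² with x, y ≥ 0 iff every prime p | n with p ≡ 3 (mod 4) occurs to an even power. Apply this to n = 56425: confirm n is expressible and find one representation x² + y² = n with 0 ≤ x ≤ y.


Step 1: Factor n = 56425 = 5^2 · 37 · 61.
Step 2: Check the mod-4 condition on each prime factor: 5 ≡ 1 (mod 4), exponent 2; 37 ≡ 1 (mod 4), exponent 1; 61 ≡ 1 (mod 4), exponent 1.
All primes ≡ 3 (mod 4) appear to even exponent (or don't appear), so by the two-squares theorem n IS expressible as a sum of two squares.
Step 3: Build a representation. Group n = k² · m with k = 5 and m = 37 · 61 = 2257 (a product of primes ≡ 1 (mod 4)); a representation of m scales to one of n via (k·x)² + (k·y)² = k²(x² + y²). Each prime p ≡ 1 (mod 4) is itself a sum of two squares; find a² by testing p − a² for a perfect square:
  37: 37 − 1² = 36 = 6² ⇒ 37 = 1² + 6².
  61: 61 − 1² = 60, 61 − 2² = 57, 61 − 3² = 52, 61 − 4² = 45, 61 − 5² = 36 = 6² ⇒ 61 = 5² + 6².
  Combine using the Brahmagupta–Fibonacci identity (a² + b²)(c² + d²) = (ac − bd)² + (ad + bc)² = (ac + bd)² + (ad − bc)²:
  37 · 61 = 2257: from (1² + 6²)(5² + 6²), take (1·5 − 6·6, 1·6 + 6·5) = (5 − 36, 6 + 30) = (-31, 36); dropping signs (only squares matter) gives (31, 36); check 31² + 36² = 961 + 1296 = 2257 ✓.
  Scale by k = 5: (5·31, 5·36) = (155, 180).
Step 4: Order so x ≤ y and verify: 155² + 180² = 24025 + 32400 = 56425 = n. ✓

n = 56425 = 155² + 180² (one valid representation with x ≤ y).


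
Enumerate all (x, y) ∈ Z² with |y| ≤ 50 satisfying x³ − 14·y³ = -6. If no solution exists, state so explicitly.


The equation is x³ - 14y³ = -6. For fixed y, x³ = 14·y³ − 6, so a solution requires the RHS to be a perfect cube.
Strategy: iterate y from -50 to 50, compute RHS = 14·y³ − 6, and check whether it is a (positive or negative) perfect cube.
Check small values of y:
  y = 0: RHS = -6 is not a perfect cube.
  y = 1: RHS = 8 = (2)³ ⇒ x = 2 works.
  y = -1: RHS = -20 is not a perfect cube.
  y = 2: RHS = 106 is not a perfect cube.
  y = -2: RHS = -118 is not a perfect cube.
  y = 3: RHS = 372 is not a perfect cube.
  y = -3: RHS = -384 is not a perfect cube.
Continuing the search up to |y| = 50 finds no further solutions beyond those listed.
Collected solutions: (2, 1).

Solutions (with |y| ≤ 50): (2, 1).


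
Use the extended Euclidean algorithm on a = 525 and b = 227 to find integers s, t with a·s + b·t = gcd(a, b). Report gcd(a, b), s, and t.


Euclidean algorithm on (525, 227) — divide until remainder is 0:
  525 = 2 · 227 + 71
  227 = 3 · 71 + 14
  71 = 5 · 14 + 1
  14 = 14 · 1 + 0
gcd(525, 227) = 1.
Track Bezout coefficients alongside the remainders: start with r₀ = 525 = a·1 + b·0 (s = 1, t = 0) and r₁ = 227 = a·0 + b·1 (s = 0, t = 1); each new remainder r_{k+1} = r_{k-1} − q_k·r_k inherits s_{k+1} = s_{k-1} − q_k·s_k, t_{k+1} = t_{k-1} − q_k·t_k, so r_k = a·s_k + b·t_k at every step:
  q = 2: r = 71, s = 1 − 2·0 = 1, t = 0 − 2·1 = -2  (check: 525·1 + 227·(-2) = 71)
  q = 3: r = 14, s = 0 − 3·1 = -3, t = 1 − 3·(-2) = 7  (check: 525·(-3) + 227·7 = 14)
  q = 5: r = 1, s = 1 − 5·(-3) = 16, t = -2 − 5·7 = -37  (check: 525·16 + 227·(-37) = 1)
The row with r = 1 (the gcd) gives the Bezout coefficients s = 16, t = -37.
Result: 525 · (16) + 227 · (-37) = 1.

gcd(525, 227) = 1; s = 16, t = -37 (check: 525·16 + 227·(-37) = 1).


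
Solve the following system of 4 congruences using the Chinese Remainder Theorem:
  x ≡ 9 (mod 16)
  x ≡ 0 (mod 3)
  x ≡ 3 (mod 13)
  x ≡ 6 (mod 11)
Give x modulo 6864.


Product of moduli M = 16 · 3 · 13 · 11 = 6864.
Merge one congruence at a time:
  Start: x ≡ 9 (mod 16).
  Combine with x ≡ 0 (mod 3); new modulus lcm = 48.
    Write x = 9 + 16·t and substitute into x ≡ 0 (mod 3): 16·t ≡ 0 − 9 = -9 (mod 3).
    Reduce coefficients mod 3: 1·t ≡ 0 (mod 3).
    So t ≡ 0 (mod 3).
    Then x = 9 + 16·0 = 9, valid modulo lcm(16, 3) = 48: x ≡ 9 (mod 48).
  Combine with x ≡ 3 (mod 13); new modulus lcm = 624.
    Write x = 9 + 48·t and substitute into x ≡ 3 (mod 13): 48·t ≡ 3 − 9 = -6 (mod 13).
    Reduce coefficients mod 13: 9·t ≡ 7 (mod 13).
    The inverse of 9 mod 13 is 3 (since 9·3 = 27 = 2·13 + 1), so t ≡ 3·7 = 21 ≡ 8 (mod 13).
    Then x = 9 + 48·8 = 393, valid modulo lcm(48, 13) = 624: x ≡ 393 (mod 624).
  Combine with x ≡ 6 (mod 11); new modulus lcm = 6864.
    Write x = 393 + 624·t and substitute into x ≡ 6 (mod 11): 624·t ≡ 6 − 393 = -387 (mod 11).
    Reduce coefficients mod 11: 8·t ≡ 9 (mod 11).
    The inverse of 8 mod 11 is 7 (since 8·7 = 56 = 5·11 + 1), so t ≡ 7·9 = 63 ≡ 8 (mod 11).
    Then x = 393 + 624·8 = 5385, valid modulo lcm(624, 11) = 6864: x ≡ 5385 (mod 6864).
Verify against each original: 5385 mod 16 = 9, 5385 mod 3 = 0, 5385 mod 13 = 3, 5385 mod 11 = 6.

x ≡ 5385 (mod 6864).


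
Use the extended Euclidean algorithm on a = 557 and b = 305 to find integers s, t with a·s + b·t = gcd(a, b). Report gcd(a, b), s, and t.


Euclidean algorithm on (557, 305) — divide until remainder is 0:
  557 = 1 · 305 + 252
  305 = 1 · 252 + 53
  252 = 4 · 53 + 40
  53 = 1 · 40 + 13
  40 = 3 · 13 + 1
  13 = 13 · 1 + 0
gcd(557, 305) = 1.
Track Bezout coefficients alongside the remainders: start with r₀ = 557 = a·1 + b·0 (s = 1, t = 0) and r₁ = 305 = a·0 + b·1 (s = 0, t = 1); each new remainder r_{k+1} = r_{k-1} − q_k·r_k inherits s_{k+1} = s_{k-1} − q_k·s_k, t_{k+1} = t_{k-1} − q_k·t_k, so r_k = a·s_k + b·t_k at every step:
  q = 1: r = 252, s = 1 − 1·0 = 1, t = 0 − 1·1 = -1  (check: 557·1 + 305·(-1) = 252)
  q = 1: r = 53, s = 0 − 1·1 = -1, t = 1 − 1·(-1) = 2  (check: 557·(-1) + 305·2 = 53)
  q = 4: r = 40, s = 1 − 4·(-1) = 5, t = -1 − 4·2 = -9  (check: 557·5 + 305·(-9) = 40)
  q = 1: r = 13, s = -1 − 1·5 = -6, t = 2 − 1·(-9) = 11  (check: 557·(-6) + 305·11 = 13)
  q = 3: r = 1, s = 5 − 3·(-6) = 23, t = -9 − 3·11 = -42  (check: 557·23 + 305·(-42) = 1)
The row with r = 1 (the gcd) gives the Bezout coefficients s = 23, t = -42.
Result: 557 · (23) + 305 · (-42) = 1.

gcd(557, 305) = 1; s = 23, t = -42 (check: 557·23 + 305·(-42) = 1).


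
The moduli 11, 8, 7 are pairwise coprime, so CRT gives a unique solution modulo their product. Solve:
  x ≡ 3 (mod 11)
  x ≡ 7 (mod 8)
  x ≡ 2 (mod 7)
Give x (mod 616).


Moduli 11, 8, 7 are pairwise coprime; by CRT there is a unique solution modulo M = 11 · 8 · 7 = 616.
Solve pairwise, accumulating the modulus:
  Start with x ≡ 3 (mod 11).
  Combine with x ≡ 7 (mod 8): since gcd(11, 8) = 1, we get a unique residue mod 88.
    Write x = 3 + 11·t and substitute into x ≡ 7 (mod 8): 11·t ≡ 7 − 3 = 4 (mod 8).
    Reduce coefficients mod 8: 3·t ≡ 4 (mod 8).
    The inverse of 3 mod 8 is 3 (since 3·3 = 9 = 1·8 + 1), so t ≡ 3·4 = 12 ≡ 4 (mod 8).
    Then x = 3 + 11·4 = 47, valid modulo lcm(11, 8) = 88: x ≡ 47 (mod 88).
  Combine with x ≡ 2 (mod 7): since gcd(88, 7) = 1, we get a unique residue mod 616.
    Write x = 47 + 88·t and substitute into x ≡ 2 (mod 7): 88·t ≡ 2 − 47 = -45 (mod 7).
    Reduce coefficients mod 7: 4·t ≡ 4 (mod 7).
    The inverse of 4 mod 7 is 2 (since 4·2 = 8 = 1·7 + 1), so t ≡ 2·4 = 8 ≡ 1 (mod 7).
    Then x = 47 + 88·1 = 135, valid modulo lcm(88, 7) = 616: x ≡ 135 (mod 616).
Verify: 135 mod 11 = 3 ✓, 135 mod 8 = 7 ✓, 135 mod 7 = 2 ✓.

x ≡ 135 (mod 616).


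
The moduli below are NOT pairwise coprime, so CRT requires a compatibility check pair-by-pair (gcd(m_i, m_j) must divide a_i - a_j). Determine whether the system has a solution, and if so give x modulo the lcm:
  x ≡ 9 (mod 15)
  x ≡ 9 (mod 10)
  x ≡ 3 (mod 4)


Moduli 15, 10, 4 are not pairwise coprime, so CRT works modulo lcm(m_i) when all pairwise compatibility conditions hold.
Pairwise compatibility: gcd(m_i, m_j) must divide a_i - a_j for every pair.
Merge one congruence at a time:
  Start: x ≡ 9 (mod 15).
  Combine with x ≡ 9 (mod 10): gcd(15, 10) = 5; 9 - 9 = 0, which IS divisible by 5, so compatible.
    Write x = 9 + 15·t and substitute into x ≡ 9 (mod 10): 15·t ≡ 9 − 9 = 0 (mod 10).
    Divide the congruence (and modulus) by g = 5: 3·t ≡ 0 (mod 2).
    Reduce coefficients mod 2: 1·t ≡ 0 (mod 2).
    So t ≡ 0 (mod 2).
    Then x = 9 + 15·0 = 9, valid modulo lcm(15, 10) = 30: x ≡ 9 (mod 30).
  Combine with x ≡ 3 (mod 4): gcd(30, 4) = 2; 3 - 9 = -6, which IS divisible by 2, so compatible.
    Write x = 9 + 30·t and substitute into x ≡ 3 (mod 4): 30·t ≡ 3 − 9 = -6 (mod 4).
    Divide the congruence (and modulus) by g = 2: 15·t ≡ -3 (mod 2).
    Reduce coefficients mod 2: 1·t ≡ 1 (mod 2).
    So t ≡ 1 (mod 2).
    Then x = 9 + 30·1 = 39, valid modulo lcm(30, 4) = 60: x ≡ 39 (mod 60).
Verify: 39 mod 15 = 9, 39 mod 10 = 9, 39 mod 4 = 3.

x ≡ 39 (mod 60).


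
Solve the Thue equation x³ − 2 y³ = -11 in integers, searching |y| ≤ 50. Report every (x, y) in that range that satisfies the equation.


The equation is x³ - 2y³ = -11. For fixed y, x³ = 2·y³ − 11, so a solution requires the RHS to be a perfect cube.
Strategy: iterate y from -50 to 50, compute RHS = 2·y³ − 11, and check whether it is a (positive or negative) perfect cube.
Check small values of y:
  y = 0: RHS = -11 is not a perfect cube.
  y = 1: RHS = -9 is not a perfect cube.
  y = -1: RHS = -13 is not a perfect cube.
  y = 2: RHS = 5 is not a perfect cube.
  y = -2: RHS = -27 = (-3)³ ⇒ x = -3 works.
  y = 3: RHS = 43 is not a perfect cube.
  y = -3: RHS = -65 is not a perfect cube.
Continuing the search up to |y| = 50 finds no further solutions beyond those listed.
Collected solutions: (-3, -2).

Solutions (with |y| ≤ 50): (-3, -2).


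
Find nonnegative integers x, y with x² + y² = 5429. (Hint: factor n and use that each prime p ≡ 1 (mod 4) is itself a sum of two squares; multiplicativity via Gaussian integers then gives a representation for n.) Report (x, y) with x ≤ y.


Step 1: Factor n = 5429 = 61 · 89.
Step 2: Check the mod-4 condition on each prime factor: 61 ≡ 1 (mod 4), exponent 1; 89 ≡ 1 (mod 4), exponent 1.
All primes ≡ 3 (mod 4) appear to even exponent (or don't appear), so by the two-squares theorem n IS expressible as a sum of two squares.
Step 3: Build a representation. Here n = 61 · 89 is a product of primes ≡ 1 (mod 4). Each prime p ≡ 1 (mod 4) is itself a sum of two squares; find a² by testing p − a² for a perfect square:
  61: 61 − 1² = 60, 61 − 2² = 57, 61 − 3² = 52, 61 − 4² = 45, 61 − 5² = 36 = 6² ⇒ 61 = 5² + 6².
  89: 89 − 1² = 88, 89 − 2² = 85, 89 − 3² = 80, 89 − 4² = 73, 89 − 5² = 64 = 8² ⇒ 89 = 5² + 8².
  Combine using the Brahmagupta–Fibonacci identity (a² + b²)(c² + d²) = (ac − bd)² + (ad + bc)² = (ac + bd)² + (ad − bc)²:
  61 · 89 = 5429: from (5² + 6²)(5² + 8²), take (5·5 − 6·8, 5·8 + 6·5) = (25 − 48, 40 + 30) = (-23, 70); dropping signs (only squares matter) gives (23, 70); check 23² + 70² = 529 + 4900 = 5429 ✓.
Step 4: Order so x ≤ y and verify: 23² + 70² = 529 + 4900 = 5429 = n. ✓

n = 5429 = 23² + 70² (one valid representation with x ≤ y).


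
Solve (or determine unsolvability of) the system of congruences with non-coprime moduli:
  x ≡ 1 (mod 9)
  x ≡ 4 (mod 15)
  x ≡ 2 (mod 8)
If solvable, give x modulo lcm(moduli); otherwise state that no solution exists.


Moduli 9, 15, 8 are not pairwise coprime, so CRT works modulo lcm(m_i) when all pairwise compatibility conditions hold.
Pairwise compatibility: gcd(m_i, m_j) must divide a_i - a_j for every pair.
Merge one congruence at a time:
  Start: x ≡ 1 (mod 9).
  Combine with x ≡ 4 (mod 15): gcd(9, 15) = 3; 4 - 1 = 3, which IS divisible by 3, so compatible.
    Write x = 1 + 9·t and substitute into x ≡ 4 (mod 15): 9·t ≡ 4 − 1 = 3 (mod 15).
    Divide the congruence (and modulus) by g = 3: 3·t ≡ 1 (mod 5).
    The inverse of 3 mod 5 is 2 (since 3·2 = 6 = 1·5 + 1), so t ≡ 2·1 = 2 ≡ 2 (mod 5).
    Then x = 1 + 9·2 = 19, valid modulo lcm(9, 15) = 45: x ≡ 19 (mod 45).
  Combine with x ≡ 2 (mod 8): gcd(45, 8) = 1; 2 - 19 = -17, which IS divisible by 1, so compatible.
    Write x = 19 + 45·t and substitute into x ≡ 2 (mod 8): 45·t ≡ 2 − 19 = -17 (mod 8).
    Reduce coefficients mod 8: 5·t ≡ 7 (mod 8).
    The inverse of 5 mod 8 is 5 (since 5·5 = 25 = 3·8 + 1), so t ≡ 5·7 = 35 ≡ 3 (mod 8).
    Then x = 19 + 45·3 = 154, valid modulo lcm(45, 8) = 360: x ≡ 154 (mod 360).
Verify: 154 mod 9 = 1, 154 mod 15 = 4, 154 mod 8 = 2.

x ≡ 154 (mod 360).


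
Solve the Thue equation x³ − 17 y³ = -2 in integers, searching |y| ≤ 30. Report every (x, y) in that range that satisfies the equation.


The equation is x³ - 17y³ = -2. For fixed y, x³ = 17·y³ − 2, so a solution requires the RHS to be a perfect cube.
Strategy: iterate y from -30 to 30, compute RHS = 17·y³ − 2, and check whether it is a (positive or negative) perfect cube.
Check small values of y:
  y = 0: RHS = -2 is not a perfect cube.
  y = 1: RHS = 15 is not a perfect cube.
  y = -1: RHS = -19 is not a perfect cube.
  y = 2: RHS = 134 is not a perfect cube.
  y = -2: RHS = -138 is not a perfect cube.
  y = 3: RHS = 457 is not a perfect cube.
  y = -3: RHS = -461 is not a perfect cube.
Continuing the search up to |y| = 30 finds no solutions either.
No (x, y) in the scanned range satisfies the equation.

No integer solutions with |y| ≤ 30.


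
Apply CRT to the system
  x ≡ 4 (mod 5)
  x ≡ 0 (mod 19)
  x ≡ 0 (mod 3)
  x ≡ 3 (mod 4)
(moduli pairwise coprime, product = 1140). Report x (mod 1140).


Product of moduli M = 5 · 19 · 3 · 4 = 1140.
Merge one congruence at a time:
  Start: x ≡ 4 (mod 5).
  Combine with x ≡ 0 (mod 19); new modulus lcm = 95.
    Write x = 4 + 5·t and substitute into x ≡ 0 (mod 19): 5·t ≡ 0 − 4 = -4 (mod 19).
    Reduce coefficients mod 19: 5·t ≡ 15 (mod 19).
    The inverse of 5 mod 19 is 4 (since 5·4 = 20 = 1·19 + 1), so t ≡ 4·15 = 60 ≡ 3 (mod 19).
    Then x = 4 + 5·3 = 19, valid modulo lcm(5, 19) = 95: x ≡ 19 (mod 95).
  Combine with x ≡ 0 (mod 3); new modulus lcm = 285.
    Write x = 19 + 95·t and substitute into x ≡ 0 (mod 3): 95·t ≡ 0 − 19 = -19 (mod 3).
    Reduce coefficients mod 3: 2·t ≡ 2 (mod 3).
    The inverse of 2 mod 3 is 2 (since 2·2 = 4 = 1·3 + 1), so t ≡ 2·2 = 4 ≡ 1 (mod 3).
    Then x = 19 + 95·1 = 114, valid modulo lcm(95, 3) = 285: x ≡ 114 (mod 285).
  Combine with x ≡ 3 (mod 4); new modulus lcm = 1140.
    Write x = 114 + 285·t and substitute into x ≡ 3 (mod 4): 285·t ≡ 3 − 114 = -111 (mod 4).
    Reduce coefficients mod 4: 1·t ≡ 1 (mod 4).
    So t ≡ 1 (mod 4).
    Then x = 114 + 285·1 = 399, valid modulo lcm(285, 4) = 1140: x ≡ 399 (mod 1140).
Verify against each original: 399 mod 5 = 4, 399 mod 19 = 0, 399 mod 3 = 0, 399 mod 4 = 3.

x ≡ 399 (mod 1140).


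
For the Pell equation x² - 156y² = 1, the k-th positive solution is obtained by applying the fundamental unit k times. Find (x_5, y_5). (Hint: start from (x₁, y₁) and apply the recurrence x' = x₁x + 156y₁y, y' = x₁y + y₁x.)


Step 1: Find the fundamental solution (x₁, y₁) of x² - 156y² = 1.
  Expand √156 as a continued fraction. a₀ = ⌊√156⌋ = 12; iterate m_{k+1} = d_k·a_k − m_k, d_{k+1} = (156 − m_{k+1}²)/d_k, a_{k+1} = ⌊(a₀ + m_{k+1})/d_{k+1}⌋ (starting m₀ = 0, d₀ = 1), with convergents p_k = a_k·p_{k-1} + p_{k-2}, q_k = a_k·q_{k-1} + q_{k-2} (p₋₁ = 1, q₋₁ = 0):
  k = 0: a₀ = 12; p₀/q₀ = 12/1; p₀² − 156·q₀² = 144 − 156 = -12.
  k = 1: m = 12, d = 12, a = ⌊(12 + 12)/12⌋ = 2; p/q = (2·12 + 1)/(2·1 + 0) = 25/2; p² − 156·q² = 625 − 624 = 1.
  The first convergent with p² − 156·q² = 1 gives the fundamental solution (x₁, y₁) = (25, 2).
Step 2: Apply the recurrence (x_{n+1}, y_{n+1}) = (x₁x_n + 156y₁y_n, x₁y_n + y₁x_n) repeatedly.
  From (x_1, y_1) = (25, 2): x_2 = 25·25 + 156·2·2 = 1249; y_2 = 25·2 + 2·25 = 100.
  From (x_2, y_2) = (1249, 100): x_3 = 25·1249 + 156·2·100 = 62425; y_3 = 25·100 + 2·1249 = 4998.
  From (x_3, y_3) = (62425, 4998): x_4 = 25·62425 + 156·2·4998 = 3120001; y_4 = 25·4998 + 2·62425 = 249800.
  From (x_4, y_4) = (3120001, 249800): x_5 = 25·3120001 + 156·2·249800 = 155937625; y_5 = 25·249800 + 2·3120001 = 12485002.
Step 3: Verify x_5² - 156·y_5² = 24316542890640625 - 24316542890640624 = 1 (should be 1). ✓

(x_1, y_1) = (25, 2); (x_5, y_5) = (155937625, 12485002).


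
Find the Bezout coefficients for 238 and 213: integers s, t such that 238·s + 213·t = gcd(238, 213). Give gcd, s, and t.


Euclidean algorithm on (238, 213) — divide until remainder is 0:
  238 = 1 · 213 + 25
  213 = 8 · 25 + 13
  25 = 1 · 13 + 12
  13 = 1 · 12 + 1
  12 = 12 · 1 + 0
gcd(238, 213) = 1.
Track Bezout coefficients alongside the remainders: start with r₀ = 238 = a·1 + b·0 (s = 1, t = 0) and r₁ = 213 = a·0 + b·1 (s = 0, t = 1); each new remainder r_{k+1} = r_{k-1} − q_k·r_k inherits s_{k+1} = s_{k-1} − q_k·s_k, t_{k+1} = t_{k-1} − q_k·t_k, so r_k = a·s_k + b·t_k at every step:
  q = 1: r = 25, s = 1 − 1·0 = 1, t = 0 − 1·1 = -1  (check: 238·1 + 213·(-1) = 25)
  q = 8: r = 13, s = 0 − 8·1 = -8, t = 1 − 8·(-1) = 9  (check: 238·(-8) + 213·9 = 13)
  q = 1: r = 12, s = 1 − 1·(-8) = 9, t = -1 − 1·9 = -10  (check: 238·9 + 213·(-10) = 12)
  q = 1: r = 1, s = -8 − 1·9 = -17, t = 9 − 1·(-10) = 19  (check: 238·(-17) + 213·19 = 1)
The row with r = 1 (the gcd) gives the Bezout coefficients s = -17, t = 19.
Result: 238 · (-17) + 213 · (19) = 1.

gcd(238, 213) = 1; s = -17, t = 19 (check: 238·(-17) + 213·19 = 1).


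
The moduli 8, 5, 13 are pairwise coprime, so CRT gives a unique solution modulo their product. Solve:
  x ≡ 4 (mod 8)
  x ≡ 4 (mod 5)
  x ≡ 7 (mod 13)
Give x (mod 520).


Moduli 8, 5, 13 are pairwise coprime; by CRT there is a unique solution modulo M = 8 · 5 · 13 = 520.
Solve pairwise, accumulating the modulus:
  Start with x ≡ 4 (mod 8).
  Combine with x ≡ 4 (mod 5): since gcd(8, 5) = 1, we get a unique residue mod 40.
    Write x = 4 + 8·t and substitute into x ≡ 4 (mod 5): 8·t ≡ 4 − 4 = 0 (mod 5).
    Reduce coefficients mod 5: 3·t ≡ 0 (mod 5).
    The inverse of 3 mod 5 is 2 (since 3·2 = 6 = 1·5 + 1), so t ≡ 2·0 = 0 ≡ 0 (mod 5).
    Then x = 4 + 8·0 = 4, valid modulo lcm(8, 5) = 40: x ≡ 4 (mod 40).
  Combine with x ≡ 7 (mod 13): since gcd(40, 13) = 1, we get a unique residue mod 520.
    Write x = 4 + 40·t and substitute into x ≡ 7 (mod 13): 40·t ≡ 7 − 4 = 3 (mod 13).
    Reduce coefficients mod 13: 1·t ≡ 3 (mod 13).
    So t ≡ 3 (mod 13).
    Then x = 4 + 40·3 = 124, valid modulo lcm(40, 13) = 520: x ≡ 124 (mod 520).
Verify: 124 mod 8 = 4 ✓, 124 mod 5 = 4 ✓, 124 mod 13 = 7 ✓.

x ≡ 124 (mod 520).


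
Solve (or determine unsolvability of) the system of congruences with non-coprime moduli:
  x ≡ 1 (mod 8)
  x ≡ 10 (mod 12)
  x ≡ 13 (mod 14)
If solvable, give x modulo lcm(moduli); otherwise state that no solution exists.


Moduli 8, 12, 14 are not pairwise coprime, so CRT works modulo lcm(m_i) when all pairwise compatibility conditions hold.
Pairwise compatibility: gcd(m_i, m_j) must divide a_i - a_j for every pair.
Merge one congruence at a time:
  Start: x ≡ 1 (mod 8).
  Combine with x ≡ 10 (mod 12): gcd(8, 12) = 4, and 10 - 1 = 9 is NOT divisible by 4.
    ⇒ system is inconsistent (no integer solution).

No solution (the system is inconsistent).


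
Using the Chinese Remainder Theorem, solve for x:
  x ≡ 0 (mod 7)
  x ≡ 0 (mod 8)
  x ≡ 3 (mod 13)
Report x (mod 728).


Moduli 7, 8, 13 are pairwise coprime; by CRT there is a unique solution modulo M = 7 · 8 · 13 = 728.
Solve pairwise, accumulating the modulus:
  Start with x ≡ 0 (mod 7).
  Combine with x ≡ 0 (mod 8): since gcd(7, 8) = 1, we get a unique residue mod 56.
    Write x = 0 + 7·t and substitute into x ≡ 0 (mod 8): 7·t ≡ 0 − 0 = 0 (mod 8).
    The inverse of 7 mod 8 is 7 (since 7·7 = 49 = 6·8 + 1), so t ≡ 7·0 = 0 ≡ 0 (mod 8).
    Then x = 0 + 7·0 = 0, valid modulo lcm(7, 8) = 56: x ≡ 0 (mod 56).
  Combine with x ≡ 3 (mod 13): since gcd(56, 13) = 1, we get a unique residue mod 728.
    Write x = 0 + 56·t and substitute into x ≡ 3 (mod 13): 56·t ≡ 3 − 0 = 3 (mod 13).
    Reduce coefficients mod 13: 4·t ≡ 3 (mod 13).
    The inverse of 4 mod 13 is 10 (since 4·10 = 40 = 3·13 + 1), so t ≡ 10·3 = 30 ≡ 4 (mod 13).
    Then x = 0 + 56·4 = 224, valid modulo lcm(56, 13) = 728: x ≡ 224 (mod 728).
Verify: 224 mod 7 = 0 ✓, 224 mod 8 = 0 ✓, 224 mod 13 = 3 ✓.

x ≡ 224 (mod 728).


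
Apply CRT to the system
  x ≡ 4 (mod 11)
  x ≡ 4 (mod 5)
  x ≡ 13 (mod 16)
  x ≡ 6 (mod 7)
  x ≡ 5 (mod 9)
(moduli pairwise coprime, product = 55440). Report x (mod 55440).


Product of moduli M = 11 · 5 · 16 · 7 · 9 = 55440.
Merge one congruence at a time:
  Start: x ≡ 4 (mod 11).
  Combine with x ≡ 4 (mod 5); new modulus lcm = 55.
    Write x = 4 + 11·t and substitute into x ≡ 4 (mod 5): 11·t ≡ 4 − 4 = 0 (mod 5).
    Reduce coefficients mod 5: 1·t ≡ 0 (mod 5).
    So t ≡ 0 (mod 5).
    Then x = 4 + 11·0 = 4, valid modulo lcm(11, 5) = 55: x ≡ 4 (mod 55).
  Combine with x ≡ 13 (mod 16); new modulus lcm = 880.
    Write x = 4 + 55·t and substitute into x ≡ 13 (mod 16): 55·t ≡ 13 − 4 = 9 (mod 16).
    Reduce coefficients mod 16: 7·t ≡ 9 (mod 16).
    The inverse of 7 mod 16 is 7 (since 7·7 = 49 = 3·16 + 1), so t ≡ 7·9 = 63 ≡ 15 (mod 16).
    Then x = 4 + 55·15 = 829, valid modulo lcm(55, 16) = 880: x ≡ 829 (mod 880).
  Combine with x ≡ 6 (mod 7); new modulus lcm = 6160.
    Write x = 829 + 880·t and substitute into x ≡ 6 (mod 7): 880·t ≡ 6 − 829 = -823 (mod 7).
    Reduce coefficients mod 7: 5·t ≡ 3 (mod 7).
    The inverse of 5 mod 7 is 3 (since 5·3 = 15 = 2·7 + 1), so t ≡ 3·3 = 9 ≡ 2 (mod 7).
    Then x = 829 + 880·2 = 2589, valid modulo lcm(880, 7) = 6160: x ≡ 2589 (mod 6160).
  Combine with x ≡ 5 (mod 9); new modulus lcm = 55440.
    Write x = 2589 + 6160·t and substitute into x ≡ 5 (mod 9): 6160·t ≡ 5 − 2589 = -2584 (mod 9).
    Reduce coefficients mod 9: 4·t ≡ 8 (mod 9).
    The inverse of 4 mod 9 is 7 (since 4·7 = 28 = 3·9 + 1), so t ≡ 7·8 = 56 ≡ 2 (mod 9).
    Then x = 2589 + 6160·2 = 14909, valid modulo lcm(6160, 9) = 55440: x ≡ 14909 (mod 55440).
Verify against each original: 14909 mod 11 = 4, 14909 mod 5 = 4, 14909 mod 16 = 13, 14909 mod 7 = 6, 14909 mod 9 = 5.

x ≡ 14909 (mod 55440).


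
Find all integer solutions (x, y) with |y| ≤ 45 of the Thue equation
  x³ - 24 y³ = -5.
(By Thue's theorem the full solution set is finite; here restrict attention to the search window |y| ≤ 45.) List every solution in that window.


The equation is x³ - 24y³ = -5. For fixed y, x³ = 24·y³ − 5, so a solution requires the RHS to be a perfect cube.
Strategy: iterate y from -45 to 45, compute RHS = 24·y³ − 5, and check whether it is a (positive or negative) perfect cube.
Check small values of y:
  y = 0: RHS = -5 is not a perfect cube.
  y = 1: RHS = 19 is not a perfect cube.
  y = -1: RHS = -29 is not a perfect cube.
  y = 2: RHS = 187 is not a perfect cube.
  y = -2: RHS = -197 is not a perfect cube.
  y = 3: RHS = 643 is not a perfect cube.
  y = -3: RHS = -653 is not a perfect cube.
Continuing the search up to |y| = 45 finds no solutions either.
No (x, y) in the scanned range satisfies the equation.

No integer solutions with |y| ≤ 45.


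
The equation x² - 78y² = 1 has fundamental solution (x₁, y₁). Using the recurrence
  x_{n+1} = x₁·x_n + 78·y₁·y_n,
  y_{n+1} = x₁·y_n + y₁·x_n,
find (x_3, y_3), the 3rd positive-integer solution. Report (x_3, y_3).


Step 1: Find the fundamental solution (x₁, y₁) of x² - 78y² = 1.
  Expand √78 as a continued fraction. a₀ = ⌊√78⌋ = 8; iterate m_{k+1} = d_k·a_k − m_k, d_{k+1} = (78 − m_{k+1}²)/d_k, a_{k+1} = ⌊(a₀ + m_{k+1})/d_{k+1}⌋ (starting m₀ = 0, d₀ = 1), with convergents p_k = a_k·p_{k-1} + p_{k-2}, q_k = a_k·q_{k-1} + q_{k-2} (p₋₁ = 1, q₋₁ = 0):
  k = 0: a₀ = 8; p₀/q₀ = 8/1; p₀² − 78·q₀² = 64 − 78 = -14.
  k = 1: m = 8, d = 14, a = ⌊(8 + 8)/14⌋ = 1; p/q = (1·8 + 1)/(1·1 + 0) = 9/1; p² − 78·q² = 81 − 78 = 3.
  k = 2: m = 6, d = 3, a = ⌊(8 + 6)/3⌋ = 4; p/q = (4·9 + 8)/(4·1 + 1) = 44/5; p² − 78·q² = 1936 − 1950 = -14.
  k = 3: m = 6, d = 14, a = ⌊(8 + 6)/14⌋ = 1; p/q = (1·44 + 9)/(1·5 + 1) = 53/6; p² − 78·q² = 2809 − 2808 = 1.
  The first convergent with p² − 78·q² = 1 gives the fundamental solution (x₁, y₁) = (53, 6).
Step 2: Apply the recurrence (x_{n+1}, y_{n+1}) = (x₁x_n + 78y₁y_n, x₁y_n + y₁x_n) repeatedly.
  From (x_1, y_1) = (53, 6): x_2 = 53·53 + 78·6·6 = 5617; y_2 = 53·6 + 6·53 = 636.
  From (x_2, y_2) = (5617, 636): x_3 = 53·5617 + 78·6·636 = 595349; y_3 = 53·636 + 6·5617 = 67410.
Step 3: Verify x_3² - 78·y_3² = 354440431801 - 354440431800 = 1 (should be 1). ✓

(x_1, y_1) = (53, 6); (x_3, y_3) = (595349, 67410).


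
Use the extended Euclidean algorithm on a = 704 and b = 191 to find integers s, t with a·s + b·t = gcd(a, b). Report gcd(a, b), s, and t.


Euclidean algorithm on (704, 191) — divide until remainder is 0:
  704 = 3 · 191 + 131
  191 = 1 · 131 + 60
  131 = 2 · 60 + 11
  60 = 5 · 11 + 5
  11 = 2 · 5 + 1
  5 = 5 · 1 + 0
gcd(704, 191) = 1.
Track Bezout coefficients alongside the remainders: start with r₀ = 704 = a·1 + b·0 (s = 1, t = 0) and r₁ = 191 = a·0 + b·1 (s = 0, t = 1); each new remainder r_{k+1} = r_{k-1} − q_k·r_k inherits s_{k+1} = s_{k-1} − q_k·s_k, t_{k+1} = t_{k-1} − q_k·t_k, so r_k = a·s_k + b·t_k at every step:
  q = 3: r = 131, s = 1 − 3·0 = 1, t = 0 − 3·1 = -3  (check: 704·1 + 191·(-3) = 131)
  q = 1: r = 60, s = 0 − 1·1 = -1, t = 1 − 1·(-3) = 4  (check: 704·(-1) + 191·4 = 60)
  q = 2: r = 11, s = 1 − 2·(-1) = 3, t = -3 − 2·4 = -11  (check: 704·3 + 191·(-11) = 11)
  q = 5: r = 5, s = -1 − 5·3 = -16, t = 4 − 5·(-11) = 59  (check: 704·(-16) + 191·59 = 5)
  q = 2: r = 1, s = 3 − 2·(-16) = 35, t = -11 − 2·59 = -129  (check: 704·35 + 191·(-129) = 1)
The row with r = 1 (the gcd) gives the Bezout coefficients s = 35, t = -129.
Result: 704 · (35) + 191 · (-129) = 1.

gcd(704, 191) = 1; s = 35, t = -129 (check: 704·35 + 191·(-129) = 1).


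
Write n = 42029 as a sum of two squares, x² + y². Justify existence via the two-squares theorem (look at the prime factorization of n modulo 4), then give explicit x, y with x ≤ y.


Step 1: Factor n = 42029 = 13 · 53 · 61.
Step 2: Check the mod-4 condition on each prime factor: 13 ≡ 1 (mod 4), exponent 1; 53 ≡ 1 (mod 4), exponent 1; 61 ≡ 1 (mod 4), exponent 1.
All primes ≡ 3 (mod 4) appear to even exponent (or don't appear), so by the two-squares theorem n IS expressible as a sum of two squares.
Step 3: Build a representation. Here n = 13 · 53 · 61 is a product of primes ≡ 1 (mod 4). Each prime p ≡ 1 (mod 4) is itself a sum of two squares; find a² by testing p − a² for a perfect square:
  13: 13 − 1² = 12, 13 − 2² = 9 = 3² ⇒ 13 = 2² + 3².
  53: 53 − 1² = 52, 53 − 2² = 49 = 7² ⇒ 53 = 2² + 7².
  61: 61 − 1² = 60, 61 − 2² = 57, 61 − 3² = 52, 61 − 4² = 45, 61 − 5² = 36 = 6² ⇒ 61 = 5² + 6².
  Combine using the Brahmagupta–Fibonacci identity (a² + b²)(c² + d²) = (ac − bd)² + (ad + bc)² = (ac + bd)² + (ad − bc)²:
  13 · 53 = 689: from (2² + 3²)(2² + 7²), take (2·2 − 3·7, 2·7 + 3·2) = (4 − 21, 14 + 6) = (-17, 20); dropping signs (only squares matter) gives (17, 20); check 17² + 20² = 289 + 400 = 689 ✓.
  689 · 61 = 42029: from (17² + 20²)(5² + 6²), take (17·5 − 20·6, 17·6 + 20·5) = (85 − 120, 102 + 100) = (-35, 202); dropping signs (only squares matter) gives (35, 202); check 35² + 202² = 1225 + 40804 = 42029 ✓.
Step 4: Order so x ≤ y and verify: 35² + 202² = 1225 + 40804 = 42029 = n. ✓

n = 42029 = 35² + 202² (one valid representation with x ≤ y).
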